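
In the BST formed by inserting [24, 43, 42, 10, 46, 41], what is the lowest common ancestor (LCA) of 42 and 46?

Tree insertion order: [24, 43, 42, 10, 46, 41]
Tree (level-order array): [24, 10, 43, None, None, 42, 46, 41]
In a BST, the LCA of p=42, q=46 is the first node v on the
root-to-leaf path with p <= v <= q (go left if both < v, right if both > v).
Walk from root:
  at 24: both 42 and 46 > 24, go right
  at 43: 42 <= 43 <= 46, this is the LCA
LCA = 43


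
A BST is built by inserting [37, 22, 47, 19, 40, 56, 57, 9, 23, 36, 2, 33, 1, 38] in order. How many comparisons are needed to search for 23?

Search path for 23: 37 -> 22 -> 23
Found: True
Comparisons: 3


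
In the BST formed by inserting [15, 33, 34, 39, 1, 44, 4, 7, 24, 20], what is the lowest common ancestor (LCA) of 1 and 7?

Tree insertion order: [15, 33, 34, 39, 1, 44, 4, 7, 24, 20]
Tree (level-order array): [15, 1, 33, None, 4, 24, 34, None, 7, 20, None, None, 39, None, None, None, None, None, 44]
In a BST, the LCA of p=1, q=7 is the first node v on the
root-to-leaf path with p <= v <= q (go left if both < v, right if both > v).
Walk from root:
  at 15: both 1 and 7 < 15, go left
  at 1: 1 <= 1 <= 7, this is the LCA
LCA = 1


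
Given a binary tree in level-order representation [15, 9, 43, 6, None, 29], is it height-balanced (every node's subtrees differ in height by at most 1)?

Tree (level-order array): [15, 9, 43, 6, None, 29]
Definition: a tree is height-balanced if, at every node, |h(left) - h(right)| <= 1 (empty subtree has height -1).
Bottom-up per-node check:
  node 6: h_left=-1, h_right=-1, diff=0 [OK], height=0
  node 9: h_left=0, h_right=-1, diff=1 [OK], height=1
  node 29: h_left=-1, h_right=-1, diff=0 [OK], height=0
  node 43: h_left=0, h_right=-1, diff=1 [OK], height=1
  node 15: h_left=1, h_right=1, diff=0 [OK], height=2
All nodes satisfy the balance condition.
Result: Balanced


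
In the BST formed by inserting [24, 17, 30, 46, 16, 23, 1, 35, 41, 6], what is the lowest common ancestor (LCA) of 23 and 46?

Tree insertion order: [24, 17, 30, 46, 16, 23, 1, 35, 41, 6]
Tree (level-order array): [24, 17, 30, 16, 23, None, 46, 1, None, None, None, 35, None, None, 6, None, 41]
In a BST, the LCA of p=23, q=46 is the first node v on the
root-to-leaf path with p <= v <= q (go left if both < v, right if both > v).
Walk from root:
  at 24: 23 <= 24 <= 46, this is the LCA
LCA = 24


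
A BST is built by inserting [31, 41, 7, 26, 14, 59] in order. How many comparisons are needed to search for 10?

Search path for 10: 31 -> 7 -> 26 -> 14
Found: False
Comparisons: 4


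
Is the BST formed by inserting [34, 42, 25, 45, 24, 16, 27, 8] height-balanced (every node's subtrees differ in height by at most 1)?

Tree (level-order array): [34, 25, 42, 24, 27, None, 45, 16, None, None, None, None, None, 8]
Definition: a tree is height-balanced if, at every node, |h(left) - h(right)| <= 1 (empty subtree has height -1).
Bottom-up per-node check:
  node 8: h_left=-1, h_right=-1, diff=0 [OK], height=0
  node 16: h_left=0, h_right=-1, diff=1 [OK], height=1
  node 24: h_left=1, h_right=-1, diff=2 [FAIL (|1--1|=2 > 1)], height=2
  node 27: h_left=-1, h_right=-1, diff=0 [OK], height=0
  node 25: h_left=2, h_right=0, diff=2 [FAIL (|2-0|=2 > 1)], height=3
  node 45: h_left=-1, h_right=-1, diff=0 [OK], height=0
  node 42: h_left=-1, h_right=0, diff=1 [OK], height=1
  node 34: h_left=3, h_right=1, diff=2 [FAIL (|3-1|=2 > 1)], height=4
Node 24 violates the condition: |1 - -1| = 2 > 1.
Result: Not balanced


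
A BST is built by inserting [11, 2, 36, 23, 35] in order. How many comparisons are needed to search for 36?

Search path for 36: 11 -> 36
Found: True
Comparisons: 2


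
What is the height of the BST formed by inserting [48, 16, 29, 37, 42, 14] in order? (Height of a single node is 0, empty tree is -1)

Insertion order: [48, 16, 29, 37, 42, 14]
Tree (level-order array): [48, 16, None, 14, 29, None, None, None, 37, None, 42]
Compute height bottom-up (empty subtree = -1):
  height(14) = 1 + max(-1, -1) = 0
  height(42) = 1 + max(-1, -1) = 0
  height(37) = 1 + max(-1, 0) = 1
  height(29) = 1 + max(-1, 1) = 2
  height(16) = 1 + max(0, 2) = 3
  height(48) = 1 + max(3, -1) = 4
Height = 4


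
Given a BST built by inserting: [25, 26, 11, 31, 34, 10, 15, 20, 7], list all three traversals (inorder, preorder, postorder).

Tree insertion order: [25, 26, 11, 31, 34, 10, 15, 20, 7]
Tree (level-order array): [25, 11, 26, 10, 15, None, 31, 7, None, None, 20, None, 34]
Inorder (L, root, R): [7, 10, 11, 15, 20, 25, 26, 31, 34]
Preorder (root, L, R): [25, 11, 10, 7, 15, 20, 26, 31, 34]
Postorder (L, R, root): [7, 10, 20, 15, 11, 34, 31, 26, 25]


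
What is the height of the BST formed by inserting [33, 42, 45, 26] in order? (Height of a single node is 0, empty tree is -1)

Insertion order: [33, 42, 45, 26]
Tree (level-order array): [33, 26, 42, None, None, None, 45]
Compute height bottom-up (empty subtree = -1):
  height(26) = 1 + max(-1, -1) = 0
  height(45) = 1 + max(-1, -1) = 0
  height(42) = 1 + max(-1, 0) = 1
  height(33) = 1 + max(0, 1) = 2
Height = 2


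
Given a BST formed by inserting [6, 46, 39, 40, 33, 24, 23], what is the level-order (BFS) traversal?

Tree insertion order: [6, 46, 39, 40, 33, 24, 23]
Tree (level-order array): [6, None, 46, 39, None, 33, 40, 24, None, None, None, 23]
BFS from the root, enqueuing left then right child of each popped node:
  queue [6] -> pop 6, enqueue [46], visited so far: [6]
  queue [46] -> pop 46, enqueue [39], visited so far: [6, 46]
  queue [39] -> pop 39, enqueue [33, 40], visited so far: [6, 46, 39]
  queue [33, 40] -> pop 33, enqueue [24], visited so far: [6, 46, 39, 33]
  queue [40, 24] -> pop 40, enqueue [none], visited so far: [6, 46, 39, 33, 40]
  queue [24] -> pop 24, enqueue [23], visited so far: [6, 46, 39, 33, 40, 24]
  queue [23] -> pop 23, enqueue [none], visited so far: [6, 46, 39, 33, 40, 24, 23]
Result: [6, 46, 39, 33, 40, 24, 23]


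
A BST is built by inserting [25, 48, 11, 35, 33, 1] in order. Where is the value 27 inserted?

Starting tree (level order): [25, 11, 48, 1, None, 35, None, None, None, 33]
Insertion path: 25 -> 48 -> 35 -> 33
Result: insert 27 as left child of 33
Final tree (level order): [25, 11, 48, 1, None, 35, None, None, None, 33, None, 27]


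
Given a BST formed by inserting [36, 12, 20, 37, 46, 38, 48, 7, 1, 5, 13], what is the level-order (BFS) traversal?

Tree insertion order: [36, 12, 20, 37, 46, 38, 48, 7, 1, 5, 13]
Tree (level-order array): [36, 12, 37, 7, 20, None, 46, 1, None, 13, None, 38, 48, None, 5]
BFS from the root, enqueuing left then right child of each popped node:
  queue [36] -> pop 36, enqueue [12, 37], visited so far: [36]
  queue [12, 37] -> pop 12, enqueue [7, 20], visited so far: [36, 12]
  queue [37, 7, 20] -> pop 37, enqueue [46], visited so far: [36, 12, 37]
  queue [7, 20, 46] -> pop 7, enqueue [1], visited so far: [36, 12, 37, 7]
  queue [20, 46, 1] -> pop 20, enqueue [13], visited so far: [36, 12, 37, 7, 20]
  queue [46, 1, 13] -> pop 46, enqueue [38, 48], visited so far: [36, 12, 37, 7, 20, 46]
  queue [1, 13, 38, 48] -> pop 1, enqueue [5], visited so far: [36, 12, 37, 7, 20, 46, 1]
  queue [13, 38, 48, 5] -> pop 13, enqueue [none], visited so far: [36, 12, 37, 7, 20, 46, 1, 13]
  queue [38, 48, 5] -> pop 38, enqueue [none], visited so far: [36, 12, 37, 7, 20, 46, 1, 13, 38]
  queue [48, 5] -> pop 48, enqueue [none], visited so far: [36, 12, 37, 7, 20, 46, 1, 13, 38, 48]
  queue [5] -> pop 5, enqueue [none], visited so far: [36, 12, 37, 7, 20, 46, 1, 13, 38, 48, 5]
Result: [36, 12, 37, 7, 20, 46, 1, 13, 38, 48, 5]


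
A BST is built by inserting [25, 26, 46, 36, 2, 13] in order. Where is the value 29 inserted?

Starting tree (level order): [25, 2, 26, None, 13, None, 46, None, None, 36]
Insertion path: 25 -> 26 -> 46 -> 36
Result: insert 29 as left child of 36
Final tree (level order): [25, 2, 26, None, 13, None, 46, None, None, 36, None, 29]


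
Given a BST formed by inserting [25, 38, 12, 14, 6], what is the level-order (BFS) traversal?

Tree insertion order: [25, 38, 12, 14, 6]
Tree (level-order array): [25, 12, 38, 6, 14]
BFS from the root, enqueuing left then right child of each popped node:
  queue [25] -> pop 25, enqueue [12, 38], visited so far: [25]
  queue [12, 38] -> pop 12, enqueue [6, 14], visited so far: [25, 12]
  queue [38, 6, 14] -> pop 38, enqueue [none], visited so far: [25, 12, 38]
  queue [6, 14] -> pop 6, enqueue [none], visited so far: [25, 12, 38, 6]
  queue [14] -> pop 14, enqueue [none], visited so far: [25, 12, 38, 6, 14]
Result: [25, 12, 38, 6, 14]


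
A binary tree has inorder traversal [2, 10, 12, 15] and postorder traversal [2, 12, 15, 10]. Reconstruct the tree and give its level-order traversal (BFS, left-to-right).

Inorder:   [2, 10, 12, 15]
Postorder: [2, 12, 15, 10]
Algorithm: postorder visits root last, so walk postorder right-to-left;
each value is the root of the current inorder slice — split it at that
value, recurse on the right subtree first, then the left.
Recursive splits:
  root=10; inorder splits into left=[2], right=[12, 15]
  root=15; inorder splits into left=[12], right=[]
  root=12; inorder splits into left=[], right=[]
  root=2; inorder splits into left=[], right=[]
Reconstructed level-order: [10, 2, 15, 12]


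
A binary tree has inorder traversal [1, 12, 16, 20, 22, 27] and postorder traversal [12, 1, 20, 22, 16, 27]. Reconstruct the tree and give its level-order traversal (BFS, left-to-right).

Inorder:   [1, 12, 16, 20, 22, 27]
Postorder: [12, 1, 20, 22, 16, 27]
Algorithm: postorder visits root last, so walk postorder right-to-left;
each value is the root of the current inorder slice — split it at that
value, recurse on the right subtree first, then the left.
Recursive splits:
  root=27; inorder splits into left=[1, 12, 16, 20, 22], right=[]
  root=16; inorder splits into left=[1, 12], right=[20, 22]
  root=22; inorder splits into left=[20], right=[]
  root=20; inorder splits into left=[], right=[]
  root=1; inorder splits into left=[], right=[12]
  root=12; inorder splits into left=[], right=[]
Reconstructed level-order: [27, 16, 1, 22, 12, 20]


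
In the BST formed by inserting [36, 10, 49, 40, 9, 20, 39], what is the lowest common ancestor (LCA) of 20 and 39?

Tree insertion order: [36, 10, 49, 40, 9, 20, 39]
Tree (level-order array): [36, 10, 49, 9, 20, 40, None, None, None, None, None, 39]
In a BST, the LCA of p=20, q=39 is the first node v on the
root-to-leaf path with p <= v <= q (go left if both < v, right if both > v).
Walk from root:
  at 36: 20 <= 36 <= 39, this is the LCA
LCA = 36


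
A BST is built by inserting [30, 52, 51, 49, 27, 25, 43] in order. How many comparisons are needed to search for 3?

Search path for 3: 30 -> 27 -> 25
Found: False
Comparisons: 3


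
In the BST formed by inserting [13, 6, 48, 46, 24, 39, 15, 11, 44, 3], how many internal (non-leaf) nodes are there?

Tree built from: [13, 6, 48, 46, 24, 39, 15, 11, 44, 3]
Tree (level-order array): [13, 6, 48, 3, 11, 46, None, None, None, None, None, 24, None, 15, 39, None, None, None, 44]
Rule: An internal node has at least one child.
Per-node child counts:
  node 13: 2 child(ren)
  node 6: 2 child(ren)
  node 3: 0 child(ren)
  node 11: 0 child(ren)
  node 48: 1 child(ren)
  node 46: 1 child(ren)
  node 24: 2 child(ren)
  node 15: 0 child(ren)
  node 39: 1 child(ren)
  node 44: 0 child(ren)
Matching nodes: [13, 6, 48, 46, 24, 39]
Count of internal (non-leaf) nodes: 6


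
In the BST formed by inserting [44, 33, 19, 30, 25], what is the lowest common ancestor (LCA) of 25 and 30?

Tree insertion order: [44, 33, 19, 30, 25]
Tree (level-order array): [44, 33, None, 19, None, None, 30, 25]
In a BST, the LCA of p=25, q=30 is the first node v on the
root-to-leaf path with p <= v <= q (go left if both < v, right if both > v).
Walk from root:
  at 44: both 25 and 30 < 44, go left
  at 33: both 25 and 30 < 33, go left
  at 19: both 25 and 30 > 19, go right
  at 30: 25 <= 30 <= 30, this is the LCA
LCA = 30


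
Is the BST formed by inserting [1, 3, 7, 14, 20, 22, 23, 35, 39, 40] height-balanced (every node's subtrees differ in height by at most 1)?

Tree (level-order array): [1, None, 3, None, 7, None, 14, None, 20, None, 22, None, 23, None, 35, None, 39, None, 40]
Definition: a tree is height-balanced if, at every node, |h(left) - h(right)| <= 1 (empty subtree has height -1).
Bottom-up per-node check:
  node 40: h_left=-1, h_right=-1, diff=0 [OK], height=0
  node 39: h_left=-1, h_right=0, diff=1 [OK], height=1
  node 35: h_left=-1, h_right=1, diff=2 [FAIL (|-1-1|=2 > 1)], height=2
  node 23: h_left=-1, h_right=2, diff=3 [FAIL (|-1-2|=3 > 1)], height=3
  node 22: h_left=-1, h_right=3, diff=4 [FAIL (|-1-3|=4 > 1)], height=4
  node 20: h_left=-1, h_right=4, diff=5 [FAIL (|-1-4|=5 > 1)], height=5
  node 14: h_left=-1, h_right=5, diff=6 [FAIL (|-1-5|=6 > 1)], height=6
  node 7: h_left=-1, h_right=6, diff=7 [FAIL (|-1-6|=7 > 1)], height=7
  node 3: h_left=-1, h_right=7, diff=8 [FAIL (|-1-7|=8 > 1)], height=8
  node 1: h_left=-1, h_right=8, diff=9 [FAIL (|-1-8|=9 > 1)], height=9
Node 35 violates the condition: |-1 - 1| = 2 > 1.
Result: Not balanced


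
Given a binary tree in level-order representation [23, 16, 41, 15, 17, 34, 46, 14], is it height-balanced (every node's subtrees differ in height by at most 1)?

Tree (level-order array): [23, 16, 41, 15, 17, 34, 46, 14]
Definition: a tree is height-balanced if, at every node, |h(left) - h(right)| <= 1 (empty subtree has height -1).
Bottom-up per-node check:
  node 14: h_left=-1, h_right=-1, diff=0 [OK], height=0
  node 15: h_left=0, h_right=-1, diff=1 [OK], height=1
  node 17: h_left=-1, h_right=-1, diff=0 [OK], height=0
  node 16: h_left=1, h_right=0, diff=1 [OK], height=2
  node 34: h_left=-1, h_right=-1, diff=0 [OK], height=0
  node 46: h_left=-1, h_right=-1, diff=0 [OK], height=0
  node 41: h_left=0, h_right=0, diff=0 [OK], height=1
  node 23: h_left=2, h_right=1, diff=1 [OK], height=3
All nodes satisfy the balance condition.
Result: Balanced


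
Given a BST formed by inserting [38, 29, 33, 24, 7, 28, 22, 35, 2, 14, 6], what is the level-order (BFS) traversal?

Tree insertion order: [38, 29, 33, 24, 7, 28, 22, 35, 2, 14, 6]
Tree (level-order array): [38, 29, None, 24, 33, 7, 28, None, 35, 2, 22, None, None, None, None, None, 6, 14]
BFS from the root, enqueuing left then right child of each popped node:
  queue [38] -> pop 38, enqueue [29], visited so far: [38]
  queue [29] -> pop 29, enqueue [24, 33], visited so far: [38, 29]
  queue [24, 33] -> pop 24, enqueue [7, 28], visited so far: [38, 29, 24]
  queue [33, 7, 28] -> pop 33, enqueue [35], visited so far: [38, 29, 24, 33]
  queue [7, 28, 35] -> pop 7, enqueue [2, 22], visited so far: [38, 29, 24, 33, 7]
  queue [28, 35, 2, 22] -> pop 28, enqueue [none], visited so far: [38, 29, 24, 33, 7, 28]
  queue [35, 2, 22] -> pop 35, enqueue [none], visited so far: [38, 29, 24, 33, 7, 28, 35]
  queue [2, 22] -> pop 2, enqueue [6], visited so far: [38, 29, 24, 33, 7, 28, 35, 2]
  queue [22, 6] -> pop 22, enqueue [14], visited so far: [38, 29, 24, 33, 7, 28, 35, 2, 22]
  queue [6, 14] -> pop 6, enqueue [none], visited so far: [38, 29, 24, 33, 7, 28, 35, 2, 22, 6]
  queue [14] -> pop 14, enqueue [none], visited so far: [38, 29, 24, 33, 7, 28, 35, 2, 22, 6, 14]
Result: [38, 29, 24, 33, 7, 28, 35, 2, 22, 6, 14]


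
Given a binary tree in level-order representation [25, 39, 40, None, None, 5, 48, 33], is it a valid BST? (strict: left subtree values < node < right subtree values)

Level-order array: [25, 39, 40, None, None, 5, 48, 33]
Validate using subtree bounds (lo, hi): at each node, require lo < value < hi,
then recurse left with hi=value and right with lo=value.
Preorder trace (stopping at first violation):
  at node 25 with bounds (-inf, +inf): OK
  at node 39 with bounds (-inf, 25): VIOLATION
Node 39 violates its bound: not (-inf < 39 < 25).
Result: Not a valid BST


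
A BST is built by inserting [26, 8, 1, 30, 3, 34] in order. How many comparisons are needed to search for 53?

Search path for 53: 26 -> 30 -> 34
Found: False
Comparisons: 3


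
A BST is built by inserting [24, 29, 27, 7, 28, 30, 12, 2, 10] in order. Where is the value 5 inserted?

Starting tree (level order): [24, 7, 29, 2, 12, 27, 30, None, None, 10, None, None, 28]
Insertion path: 24 -> 7 -> 2
Result: insert 5 as right child of 2
Final tree (level order): [24, 7, 29, 2, 12, 27, 30, None, 5, 10, None, None, 28]


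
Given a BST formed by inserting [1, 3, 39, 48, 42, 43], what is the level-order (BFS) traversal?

Tree insertion order: [1, 3, 39, 48, 42, 43]
Tree (level-order array): [1, None, 3, None, 39, None, 48, 42, None, None, 43]
BFS from the root, enqueuing left then right child of each popped node:
  queue [1] -> pop 1, enqueue [3], visited so far: [1]
  queue [3] -> pop 3, enqueue [39], visited so far: [1, 3]
  queue [39] -> pop 39, enqueue [48], visited so far: [1, 3, 39]
  queue [48] -> pop 48, enqueue [42], visited so far: [1, 3, 39, 48]
  queue [42] -> pop 42, enqueue [43], visited so far: [1, 3, 39, 48, 42]
  queue [43] -> pop 43, enqueue [none], visited so far: [1, 3, 39, 48, 42, 43]
Result: [1, 3, 39, 48, 42, 43]


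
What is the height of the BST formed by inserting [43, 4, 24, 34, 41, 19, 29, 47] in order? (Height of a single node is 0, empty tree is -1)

Insertion order: [43, 4, 24, 34, 41, 19, 29, 47]
Tree (level-order array): [43, 4, 47, None, 24, None, None, 19, 34, None, None, 29, 41]
Compute height bottom-up (empty subtree = -1):
  height(19) = 1 + max(-1, -1) = 0
  height(29) = 1 + max(-1, -1) = 0
  height(41) = 1 + max(-1, -1) = 0
  height(34) = 1 + max(0, 0) = 1
  height(24) = 1 + max(0, 1) = 2
  height(4) = 1 + max(-1, 2) = 3
  height(47) = 1 + max(-1, -1) = 0
  height(43) = 1 + max(3, 0) = 4
Height = 4


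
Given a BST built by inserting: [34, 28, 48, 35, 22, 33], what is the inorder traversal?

Tree insertion order: [34, 28, 48, 35, 22, 33]
Tree (level-order array): [34, 28, 48, 22, 33, 35]
Inorder traversal: [22, 28, 33, 34, 35, 48]


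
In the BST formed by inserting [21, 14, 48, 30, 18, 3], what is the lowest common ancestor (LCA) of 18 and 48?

Tree insertion order: [21, 14, 48, 30, 18, 3]
Tree (level-order array): [21, 14, 48, 3, 18, 30]
In a BST, the LCA of p=18, q=48 is the first node v on the
root-to-leaf path with p <= v <= q (go left if both < v, right if both > v).
Walk from root:
  at 21: 18 <= 21 <= 48, this is the LCA
LCA = 21


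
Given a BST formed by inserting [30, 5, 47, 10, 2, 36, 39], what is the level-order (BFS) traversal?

Tree insertion order: [30, 5, 47, 10, 2, 36, 39]
Tree (level-order array): [30, 5, 47, 2, 10, 36, None, None, None, None, None, None, 39]
BFS from the root, enqueuing left then right child of each popped node:
  queue [30] -> pop 30, enqueue [5, 47], visited so far: [30]
  queue [5, 47] -> pop 5, enqueue [2, 10], visited so far: [30, 5]
  queue [47, 2, 10] -> pop 47, enqueue [36], visited so far: [30, 5, 47]
  queue [2, 10, 36] -> pop 2, enqueue [none], visited so far: [30, 5, 47, 2]
  queue [10, 36] -> pop 10, enqueue [none], visited so far: [30, 5, 47, 2, 10]
  queue [36] -> pop 36, enqueue [39], visited so far: [30, 5, 47, 2, 10, 36]
  queue [39] -> pop 39, enqueue [none], visited so far: [30, 5, 47, 2, 10, 36, 39]
Result: [30, 5, 47, 2, 10, 36, 39]


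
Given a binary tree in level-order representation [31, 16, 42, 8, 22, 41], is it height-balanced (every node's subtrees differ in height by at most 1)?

Tree (level-order array): [31, 16, 42, 8, 22, 41]
Definition: a tree is height-balanced if, at every node, |h(left) - h(right)| <= 1 (empty subtree has height -1).
Bottom-up per-node check:
  node 8: h_left=-1, h_right=-1, diff=0 [OK], height=0
  node 22: h_left=-1, h_right=-1, diff=0 [OK], height=0
  node 16: h_left=0, h_right=0, diff=0 [OK], height=1
  node 41: h_left=-1, h_right=-1, diff=0 [OK], height=0
  node 42: h_left=0, h_right=-1, diff=1 [OK], height=1
  node 31: h_left=1, h_right=1, diff=0 [OK], height=2
All nodes satisfy the balance condition.
Result: Balanced


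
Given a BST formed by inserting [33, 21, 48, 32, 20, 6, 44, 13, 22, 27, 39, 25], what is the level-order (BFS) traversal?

Tree insertion order: [33, 21, 48, 32, 20, 6, 44, 13, 22, 27, 39, 25]
Tree (level-order array): [33, 21, 48, 20, 32, 44, None, 6, None, 22, None, 39, None, None, 13, None, 27, None, None, None, None, 25]
BFS from the root, enqueuing left then right child of each popped node:
  queue [33] -> pop 33, enqueue [21, 48], visited so far: [33]
  queue [21, 48] -> pop 21, enqueue [20, 32], visited so far: [33, 21]
  queue [48, 20, 32] -> pop 48, enqueue [44], visited so far: [33, 21, 48]
  queue [20, 32, 44] -> pop 20, enqueue [6], visited so far: [33, 21, 48, 20]
  queue [32, 44, 6] -> pop 32, enqueue [22], visited so far: [33, 21, 48, 20, 32]
  queue [44, 6, 22] -> pop 44, enqueue [39], visited so far: [33, 21, 48, 20, 32, 44]
  queue [6, 22, 39] -> pop 6, enqueue [13], visited so far: [33, 21, 48, 20, 32, 44, 6]
  queue [22, 39, 13] -> pop 22, enqueue [27], visited so far: [33, 21, 48, 20, 32, 44, 6, 22]
  queue [39, 13, 27] -> pop 39, enqueue [none], visited so far: [33, 21, 48, 20, 32, 44, 6, 22, 39]
  queue [13, 27] -> pop 13, enqueue [none], visited so far: [33, 21, 48, 20, 32, 44, 6, 22, 39, 13]
  queue [27] -> pop 27, enqueue [25], visited so far: [33, 21, 48, 20, 32, 44, 6, 22, 39, 13, 27]
  queue [25] -> pop 25, enqueue [none], visited so far: [33, 21, 48, 20, 32, 44, 6, 22, 39, 13, 27, 25]
Result: [33, 21, 48, 20, 32, 44, 6, 22, 39, 13, 27, 25]


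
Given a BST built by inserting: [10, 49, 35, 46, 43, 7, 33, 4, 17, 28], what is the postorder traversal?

Tree insertion order: [10, 49, 35, 46, 43, 7, 33, 4, 17, 28]
Tree (level-order array): [10, 7, 49, 4, None, 35, None, None, None, 33, 46, 17, None, 43, None, None, 28]
Postorder traversal: [4, 7, 28, 17, 33, 43, 46, 35, 49, 10]


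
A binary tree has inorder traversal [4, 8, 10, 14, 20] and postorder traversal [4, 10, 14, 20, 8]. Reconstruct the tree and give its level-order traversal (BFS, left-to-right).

Inorder:   [4, 8, 10, 14, 20]
Postorder: [4, 10, 14, 20, 8]
Algorithm: postorder visits root last, so walk postorder right-to-left;
each value is the root of the current inorder slice — split it at that
value, recurse on the right subtree first, then the left.
Recursive splits:
  root=8; inorder splits into left=[4], right=[10, 14, 20]
  root=20; inorder splits into left=[10, 14], right=[]
  root=14; inorder splits into left=[10], right=[]
  root=10; inorder splits into left=[], right=[]
  root=4; inorder splits into left=[], right=[]
Reconstructed level-order: [8, 4, 20, 14, 10]


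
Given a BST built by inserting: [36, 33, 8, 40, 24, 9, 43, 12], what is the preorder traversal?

Tree insertion order: [36, 33, 8, 40, 24, 9, 43, 12]
Tree (level-order array): [36, 33, 40, 8, None, None, 43, None, 24, None, None, 9, None, None, 12]
Preorder traversal: [36, 33, 8, 24, 9, 12, 40, 43]


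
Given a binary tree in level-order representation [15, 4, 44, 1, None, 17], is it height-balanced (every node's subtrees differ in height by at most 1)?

Tree (level-order array): [15, 4, 44, 1, None, 17]
Definition: a tree is height-balanced if, at every node, |h(left) - h(right)| <= 1 (empty subtree has height -1).
Bottom-up per-node check:
  node 1: h_left=-1, h_right=-1, diff=0 [OK], height=0
  node 4: h_left=0, h_right=-1, diff=1 [OK], height=1
  node 17: h_left=-1, h_right=-1, diff=0 [OK], height=0
  node 44: h_left=0, h_right=-1, diff=1 [OK], height=1
  node 15: h_left=1, h_right=1, diff=0 [OK], height=2
All nodes satisfy the balance condition.
Result: Balanced


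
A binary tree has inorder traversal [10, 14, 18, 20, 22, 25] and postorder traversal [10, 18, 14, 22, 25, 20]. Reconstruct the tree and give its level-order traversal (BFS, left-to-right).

Inorder:   [10, 14, 18, 20, 22, 25]
Postorder: [10, 18, 14, 22, 25, 20]
Algorithm: postorder visits root last, so walk postorder right-to-left;
each value is the root of the current inorder slice — split it at that
value, recurse on the right subtree first, then the left.
Recursive splits:
  root=20; inorder splits into left=[10, 14, 18], right=[22, 25]
  root=25; inorder splits into left=[22], right=[]
  root=22; inorder splits into left=[], right=[]
  root=14; inorder splits into left=[10], right=[18]
  root=18; inorder splits into left=[], right=[]
  root=10; inorder splits into left=[], right=[]
Reconstructed level-order: [20, 14, 25, 10, 18, 22]


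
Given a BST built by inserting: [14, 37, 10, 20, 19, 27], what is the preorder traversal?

Tree insertion order: [14, 37, 10, 20, 19, 27]
Tree (level-order array): [14, 10, 37, None, None, 20, None, 19, 27]
Preorder traversal: [14, 10, 37, 20, 19, 27]


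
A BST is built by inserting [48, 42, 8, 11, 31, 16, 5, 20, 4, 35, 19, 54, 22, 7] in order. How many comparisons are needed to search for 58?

Search path for 58: 48 -> 54
Found: False
Comparisons: 2


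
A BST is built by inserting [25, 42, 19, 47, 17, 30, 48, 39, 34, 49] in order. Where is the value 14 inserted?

Starting tree (level order): [25, 19, 42, 17, None, 30, 47, None, None, None, 39, None, 48, 34, None, None, 49]
Insertion path: 25 -> 19 -> 17
Result: insert 14 as left child of 17
Final tree (level order): [25, 19, 42, 17, None, 30, 47, 14, None, None, 39, None, 48, None, None, 34, None, None, 49]


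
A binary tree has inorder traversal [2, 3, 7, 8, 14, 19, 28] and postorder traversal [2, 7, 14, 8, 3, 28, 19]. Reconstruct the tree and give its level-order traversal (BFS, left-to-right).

Inorder:   [2, 3, 7, 8, 14, 19, 28]
Postorder: [2, 7, 14, 8, 3, 28, 19]
Algorithm: postorder visits root last, so walk postorder right-to-left;
each value is the root of the current inorder slice — split it at that
value, recurse on the right subtree first, then the left.
Recursive splits:
  root=19; inorder splits into left=[2, 3, 7, 8, 14], right=[28]
  root=28; inorder splits into left=[], right=[]
  root=3; inorder splits into left=[2], right=[7, 8, 14]
  root=8; inorder splits into left=[7], right=[14]
  root=14; inorder splits into left=[], right=[]
  root=7; inorder splits into left=[], right=[]
  root=2; inorder splits into left=[], right=[]
Reconstructed level-order: [19, 3, 28, 2, 8, 7, 14]


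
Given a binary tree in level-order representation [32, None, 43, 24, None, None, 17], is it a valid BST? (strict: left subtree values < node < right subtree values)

Level-order array: [32, None, 43, 24, None, None, 17]
Validate using subtree bounds (lo, hi): at each node, require lo < value < hi,
then recurse left with hi=value and right with lo=value.
Preorder trace (stopping at first violation):
  at node 32 with bounds (-inf, +inf): OK
  at node 43 with bounds (32, +inf): OK
  at node 24 with bounds (32, 43): VIOLATION
Node 24 violates its bound: not (32 < 24 < 43).
Result: Not a valid BST


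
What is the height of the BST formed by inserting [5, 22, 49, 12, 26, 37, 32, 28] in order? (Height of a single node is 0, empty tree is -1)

Insertion order: [5, 22, 49, 12, 26, 37, 32, 28]
Tree (level-order array): [5, None, 22, 12, 49, None, None, 26, None, None, 37, 32, None, 28]
Compute height bottom-up (empty subtree = -1):
  height(12) = 1 + max(-1, -1) = 0
  height(28) = 1 + max(-1, -1) = 0
  height(32) = 1 + max(0, -1) = 1
  height(37) = 1 + max(1, -1) = 2
  height(26) = 1 + max(-1, 2) = 3
  height(49) = 1 + max(3, -1) = 4
  height(22) = 1 + max(0, 4) = 5
  height(5) = 1 + max(-1, 5) = 6
Height = 6


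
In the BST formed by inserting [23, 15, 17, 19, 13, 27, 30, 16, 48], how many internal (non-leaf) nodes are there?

Tree built from: [23, 15, 17, 19, 13, 27, 30, 16, 48]
Tree (level-order array): [23, 15, 27, 13, 17, None, 30, None, None, 16, 19, None, 48]
Rule: An internal node has at least one child.
Per-node child counts:
  node 23: 2 child(ren)
  node 15: 2 child(ren)
  node 13: 0 child(ren)
  node 17: 2 child(ren)
  node 16: 0 child(ren)
  node 19: 0 child(ren)
  node 27: 1 child(ren)
  node 30: 1 child(ren)
  node 48: 0 child(ren)
Matching nodes: [23, 15, 17, 27, 30]
Count of internal (non-leaf) nodes: 5


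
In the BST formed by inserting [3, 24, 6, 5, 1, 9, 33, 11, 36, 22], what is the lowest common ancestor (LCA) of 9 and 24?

Tree insertion order: [3, 24, 6, 5, 1, 9, 33, 11, 36, 22]
Tree (level-order array): [3, 1, 24, None, None, 6, 33, 5, 9, None, 36, None, None, None, 11, None, None, None, 22]
In a BST, the LCA of p=9, q=24 is the first node v on the
root-to-leaf path with p <= v <= q (go left if both < v, right if both > v).
Walk from root:
  at 3: both 9 and 24 > 3, go right
  at 24: 9 <= 24 <= 24, this is the LCA
LCA = 24


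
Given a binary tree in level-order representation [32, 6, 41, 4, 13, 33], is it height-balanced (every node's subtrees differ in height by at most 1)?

Tree (level-order array): [32, 6, 41, 4, 13, 33]
Definition: a tree is height-balanced if, at every node, |h(left) - h(right)| <= 1 (empty subtree has height -1).
Bottom-up per-node check:
  node 4: h_left=-1, h_right=-1, diff=0 [OK], height=0
  node 13: h_left=-1, h_right=-1, diff=0 [OK], height=0
  node 6: h_left=0, h_right=0, diff=0 [OK], height=1
  node 33: h_left=-1, h_right=-1, diff=0 [OK], height=0
  node 41: h_left=0, h_right=-1, diff=1 [OK], height=1
  node 32: h_left=1, h_right=1, diff=0 [OK], height=2
All nodes satisfy the balance condition.
Result: Balanced


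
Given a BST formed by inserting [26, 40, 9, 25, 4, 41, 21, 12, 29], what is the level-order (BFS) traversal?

Tree insertion order: [26, 40, 9, 25, 4, 41, 21, 12, 29]
Tree (level-order array): [26, 9, 40, 4, 25, 29, 41, None, None, 21, None, None, None, None, None, 12]
BFS from the root, enqueuing left then right child of each popped node:
  queue [26] -> pop 26, enqueue [9, 40], visited so far: [26]
  queue [9, 40] -> pop 9, enqueue [4, 25], visited so far: [26, 9]
  queue [40, 4, 25] -> pop 40, enqueue [29, 41], visited so far: [26, 9, 40]
  queue [4, 25, 29, 41] -> pop 4, enqueue [none], visited so far: [26, 9, 40, 4]
  queue [25, 29, 41] -> pop 25, enqueue [21], visited so far: [26, 9, 40, 4, 25]
  queue [29, 41, 21] -> pop 29, enqueue [none], visited so far: [26, 9, 40, 4, 25, 29]
  queue [41, 21] -> pop 41, enqueue [none], visited so far: [26, 9, 40, 4, 25, 29, 41]
  queue [21] -> pop 21, enqueue [12], visited so far: [26, 9, 40, 4, 25, 29, 41, 21]
  queue [12] -> pop 12, enqueue [none], visited so far: [26, 9, 40, 4, 25, 29, 41, 21, 12]
Result: [26, 9, 40, 4, 25, 29, 41, 21, 12]


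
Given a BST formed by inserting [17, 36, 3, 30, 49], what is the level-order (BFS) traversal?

Tree insertion order: [17, 36, 3, 30, 49]
Tree (level-order array): [17, 3, 36, None, None, 30, 49]
BFS from the root, enqueuing left then right child of each popped node:
  queue [17] -> pop 17, enqueue [3, 36], visited so far: [17]
  queue [3, 36] -> pop 3, enqueue [none], visited so far: [17, 3]
  queue [36] -> pop 36, enqueue [30, 49], visited so far: [17, 3, 36]
  queue [30, 49] -> pop 30, enqueue [none], visited so far: [17, 3, 36, 30]
  queue [49] -> pop 49, enqueue [none], visited so far: [17, 3, 36, 30, 49]
Result: [17, 3, 36, 30, 49]


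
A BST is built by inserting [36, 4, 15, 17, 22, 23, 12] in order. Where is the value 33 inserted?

Starting tree (level order): [36, 4, None, None, 15, 12, 17, None, None, None, 22, None, 23]
Insertion path: 36 -> 4 -> 15 -> 17 -> 22 -> 23
Result: insert 33 as right child of 23
Final tree (level order): [36, 4, None, None, 15, 12, 17, None, None, None, 22, None, 23, None, 33]


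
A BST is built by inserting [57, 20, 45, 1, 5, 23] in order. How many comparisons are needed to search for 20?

Search path for 20: 57 -> 20
Found: True
Comparisons: 2


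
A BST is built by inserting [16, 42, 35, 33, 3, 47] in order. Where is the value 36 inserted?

Starting tree (level order): [16, 3, 42, None, None, 35, 47, 33]
Insertion path: 16 -> 42 -> 35
Result: insert 36 as right child of 35
Final tree (level order): [16, 3, 42, None, None, 35, 47, 33, 36]


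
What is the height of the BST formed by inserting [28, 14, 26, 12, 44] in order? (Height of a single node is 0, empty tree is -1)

Insertion order: [28, 14, 26, 12, 44]
Tree (level-order array): [28, 14, 44, 12, 26]
Compute height bottom-up (empty subtree = -1):
  height(12) = 1 + max(-1, -1) = 0
  height(26) = 1 + max(-1, -1) = 0
  height(14) = 1 + max(0, 0) = 1
  height(44) = 1 + max(-1, -1) = 0
  height(28) = 1 + max(1, 0) = 2
Height = 2


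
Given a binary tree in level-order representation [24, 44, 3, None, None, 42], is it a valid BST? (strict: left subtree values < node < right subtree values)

Level-order array: [24, 44, 3, None, None, 42]
Validate using subtree bounds (lo, hi): at each node, require lo < value < hi,
then recurse left with hi=value and right with lo=value.
Preorder trace (stopping at first violation):
  at node 24 with bounds (-inf, +inf): OK
  at node 44 with bounds (-inf, 24): VIOLATION
Node 44 violates its bound: not (-inf < 44 < 24).
Result: Not a valid BST


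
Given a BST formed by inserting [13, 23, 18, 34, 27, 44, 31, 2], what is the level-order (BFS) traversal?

Tree insertion order: [13, 23, 18, 34, 27, 44, 31, 2]
Tree (level-order array): [13, 2, 23, None, None, 18, 34, None, None, 27, 44, None, 31]
BFS from the root, enqueuing left then right child of each popped node:
  queue [13] -> pop 13, enqueue [2, 23], visited so far: [13]
  queue [2, 23] -> pop 2, enqueue [none], visited so far: [13, 2]
  queue [23] -> pop 23, enqueue [18, 34], visited so far: [13, 2, 23]
  queue [18, 34] -> pop 18, enqueue [none], visited so far: [13, 2, 23, 18]
  queue [34] -> pop 34, enqueue [27, 44], visited so far: [13, 2, 23, 18, 34]
  queue [27, 44] -> pop 27, enqueue [31], visited so far: [13, 2, 23, 18, 34, 27]
  queue [44, 31] -> pop 44, enqueue [none], visited so far: [13, 2, 23, 18, 34, 27, 44]
  queue [31] -> pop 31, enqueue [none], visited so far: [13, 2, 23, 18, 34, 27, 44, 31]
Result: [13, 2, 23, 18, 34, 27, 44, 31]


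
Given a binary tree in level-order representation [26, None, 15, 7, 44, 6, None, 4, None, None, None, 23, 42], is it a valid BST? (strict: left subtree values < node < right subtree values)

Level-order array: [26, None, 15, 7, 44, 6, None, 4, None, None, None, 23, 42]
Validate using subtree bounds (lo, hi): at each node, require lo < value < hi,
then recurse left with hi=value and right with lo=value.
Preorder trace (stopping at first violation):
  at node 26 with bounds (-inf, +inf): OK
  at node 15 with bounds (26, +inf): VIOLATION
Node 15 violates its bound: not (26 < 15 < +inf).
Result: Not a valid BST


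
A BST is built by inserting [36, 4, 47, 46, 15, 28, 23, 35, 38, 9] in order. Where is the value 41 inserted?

Starting tree (level order): [36, 4, 47, None, 15, 46, None, 9, 28, 38, None, None, None, 23, 35]
Insertion path: 36 -> 47 -> 46 -> 38
Result: insert 41 as right child of 38
Final tree (level order): [36, 4, 47, None, 15, 46, None, 9, 28, 38, None, None, None, 23, 35, None, 41]


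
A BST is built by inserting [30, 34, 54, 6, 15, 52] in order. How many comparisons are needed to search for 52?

Search path for 52: 30 -> 34 -> 54 -> 52
Found: True
Comparisons: 4


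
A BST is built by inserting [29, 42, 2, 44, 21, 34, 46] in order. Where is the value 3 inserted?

Starting tree (level order): [29, 2, 42, None, 21, 34, 44, None, None, None, None, None, 46]
Insertion path: 29 -> 2 -> 21
Result: insert 3 as left child of 21
Final tree (level order): [29, 2, 42, None, 21, 34, 44, 3, None, None, None, None, 46]


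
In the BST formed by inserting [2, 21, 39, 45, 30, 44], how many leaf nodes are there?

Tree built from: [2, 21, 39, 45, 30, 44]
Tree (level-order array): [2, None, 21, None, 39, 30, 45, None, None, 44]
Rule: A leaf has 0 children.
Per-node child counts:
  node 2: 1 child(ren)
  node 21: 1 child(ren)
  node 39: 2 child(ren)
  node 30: 0 child(ren)
  node 45: 1 child(ren)
  node 44: 0 child(ren)
Matching nodes: [30, 44]
Count of leaf nodes: 2


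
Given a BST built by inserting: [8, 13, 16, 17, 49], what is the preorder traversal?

Tree insertion order: [8, 13, 16, 17, 49]
Tree (level-order array): [8, None, 13, None, 16, None, 17, None, 49]
Preorder traversal: [8, 13, 16, 17, 49]


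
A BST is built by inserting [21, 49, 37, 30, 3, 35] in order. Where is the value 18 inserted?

Starting tree (level order): [21, 3, 49, None, None, 37, None, 30, None, None, 35]
Insertion path: 21 -> 3
Result: insert 18 as right child of 3
Final tree (level order): [21, 3, 49, None, 18, 37, None, None, None, 30, None, None, 35]


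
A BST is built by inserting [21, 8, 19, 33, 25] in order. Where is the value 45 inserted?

Starting tree (level order): [21, 8, 33, None, 19, 25]
Insertion path: 21 -> 33
Result: insert 45 as right child of 33
Final tree (level order): [21, 8, 33, None, 19, 25, 45]


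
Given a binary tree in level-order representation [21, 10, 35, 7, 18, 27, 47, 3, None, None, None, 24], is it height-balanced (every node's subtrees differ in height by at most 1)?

Tree (level-order array): [21, 10, 35, 7, 18, 27, 47, 3, None, None, None, 24]
Definition: a tree is height-balanced if, at every node, |h(left) - h(right)| <= 1 (empty subtree has height -1).
Bottom-up per-node check:
  node 3: h_left=-1, h_right=-1, diff=0 [OK], height=0
  node 7: h_left=0, h_right=-1, diff=1 [OK], height=1
  node 18: h_left=-1, h_right=-1, diff=0 [OK], height=0
  node 10: h_left=1, h_right=0, diff=1 [OK], height=2
  node 24: h_left=-1, h_right=-1, diff=0 [OK], height=0
  node 27: h_left=0, h_right=-1, diff=1 [OK], height=1
  node 47: h_left=-1, h_right=-1, diff=0 [OK], height=0
  node 35: h_left=1, h_right=0, diff=1 [OK], height=2
  node 21: h_left=2, h_right=2, diff=0 [OK], height=3
All nodes satisfy the balance condition.
Result: Balanced


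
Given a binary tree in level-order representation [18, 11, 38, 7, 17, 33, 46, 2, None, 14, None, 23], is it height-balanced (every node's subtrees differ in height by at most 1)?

Tree (level-order array): [18, 11, 38, 7, 17, 33, 46, 2, None, 14, None, 23]
Definition: a tree is height-balanced if, at every node, |h(left) - h(right)| <= 1 (empty subtree has height -1).
Bottom-up per-node check:
  node 2: h_left=-1, h_right=-1, diff=0 [OK], height=0
  node 7: h_left=0, h_right=-1, diff=1 [OK], height=1
  node 14: h_left=-1, h_right=-1, diff=0 [OK], height=0
  node 17: h_left=0, h_right=-1, diff=1 [OK], height=1
  node 11: h_left=1, h_right=1, diff=0 [OK], height=2
  node 23: h_left=-1, h_right=-1, diff=0 [OK], height=0
  node 33: h_left=0, h_right=-1, diff=1 [OK], height=1
  node 46: h_left=-1, h_right=-1, diff=0 [OK], height=0
  node 38: h_left=1, h_right=0, diff=1 [OK], height=2
  node 18: h_left=2, h_right=2, diff=0 [OK], height=3
All nodes satisfy the balance condition.
Result: Balanced


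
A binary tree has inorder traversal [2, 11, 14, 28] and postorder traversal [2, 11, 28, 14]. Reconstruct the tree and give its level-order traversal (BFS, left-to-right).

Inorder:   [2, 11, 14, 28]
Postorder: [2, 11, 28, 14]
Algorithm: postorder visits root last, so walk postorder right-to-left;
each value is the root of the current inorder slice — split it at that
value, recurse on the right subtree first, then the left.
Recursive splits:
  root=14; inorder splits into left=[2, 11], right=[28]
  root=28; inorder splits into left=[], right=[]
  root=11; inorder splits into left=[2], right=[]
  root=2; inorder splits into left=[], right=[]
Reconstructed level-order: [14, 11, 28, 2]


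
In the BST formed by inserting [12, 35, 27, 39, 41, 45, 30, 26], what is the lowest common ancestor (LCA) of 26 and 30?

Tree insertion order: [12, 35, 27, 39, 41, 45, 30, 26]
Tree (level-order array): [12, None, 35, 27, 39, 26, 30, None, 41, None, None, None, None, None, 45]
In a BST, the LCA of p=26, q=30 is the first node v on the
root-to-leaf path with p <= v <= q (go left if both < v, right if both > v).
Walk from root:
  at 12: both 26 and 30 > 12, go right
  at 35: both 26 and 30 < 35, go left
  at 27: 26 <= 27 <= 30, this is the LCA
LCA = 27
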